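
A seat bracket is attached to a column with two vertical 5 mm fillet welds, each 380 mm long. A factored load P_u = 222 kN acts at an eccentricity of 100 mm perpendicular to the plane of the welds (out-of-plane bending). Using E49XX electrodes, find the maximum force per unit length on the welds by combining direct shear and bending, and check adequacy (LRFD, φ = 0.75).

f_max ≈ 546 N/mm; adequate

E49XX → F_EXX = 490 MPa.
L_w = 2 × 380 = 760 mm; section modulus (unit throat) S = 2 × L²/6 = 48130 mm².
Direct shear f_v = P/L_w = 222×10³/760 = 292.1 N/mm.
Moment M = P × e = 222×10³ × 100 = 22200000 N·mm; bending f_b = M/S = 461.2 N/mm.
f_max = √(f_v² + f_b²) = √(292.1² + 461.2²) = 545.9 N/mm.
φr_n = 0.75 × 0.6 × 490 × (0.707 × 5) = 779.5 N/mm → adequate.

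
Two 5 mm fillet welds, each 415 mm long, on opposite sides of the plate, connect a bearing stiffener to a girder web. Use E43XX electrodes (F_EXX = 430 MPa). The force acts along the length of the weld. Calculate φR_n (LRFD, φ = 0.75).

φR_n ≈ 568 kN

Effective throat t_e = 0.707 × 5 = 3.535 mm.
Total length L = 830 mm; A_we = 3.535 × 830 = 2934 mm².
F_nw = 0.6 F_EXX = 0.6 × 430 = 258 MPa.
φR_n = 0.75 × 258 × 2934 × 10⁻³ = 567.7 kN.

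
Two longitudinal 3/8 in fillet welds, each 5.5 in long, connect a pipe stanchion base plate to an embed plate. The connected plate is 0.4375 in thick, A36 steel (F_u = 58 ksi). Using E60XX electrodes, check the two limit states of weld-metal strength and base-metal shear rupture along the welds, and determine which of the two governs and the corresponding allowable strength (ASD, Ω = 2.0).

E60XX → F_EXX = 60 ksi.
t_e = 0.707 × 0.375 = 0.2651 in; L = 11 in.
Weld metal: R_n/Ω = (1/2.0) × 0.6 × 60 × 0.2651 × 11 = 52.49 kips.
Base metal (shear rupture): R_n/Ω = (1/2.0) × 0.6 × 58 × 0.4375 × 11 = 83.74 kips.
Governing: weld metal.

R_n/Ω ≈ 52.5 kips (weld metal governs)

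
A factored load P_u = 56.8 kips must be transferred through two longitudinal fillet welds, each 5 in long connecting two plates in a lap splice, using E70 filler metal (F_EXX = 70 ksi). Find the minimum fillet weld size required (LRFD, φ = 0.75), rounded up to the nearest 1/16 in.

w = 5/16 in

Total weld length L = 10 in.
Required throat t_e = P_u / (φ × 0.6 F_EXX × L) = 56.8 / (0.75 × 0.6 × 70 × 10) = 0.1803 in.
Required leg w = t_e / 0.707 = 0.255 in → use 5/16 in.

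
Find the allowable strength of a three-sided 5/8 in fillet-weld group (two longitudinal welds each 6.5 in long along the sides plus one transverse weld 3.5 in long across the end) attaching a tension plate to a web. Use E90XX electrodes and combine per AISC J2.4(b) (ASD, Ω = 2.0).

E90XX → F_EXX = 90 ksi.
t_e = 0.707 × 0.625 = 0.4419 in.
R_nwl = 0.6 × 90 × 0.4419 × 13 = 310.2 kips (longitudinal, 2 welds).
R_nwt = 0.6 × 90 × 0.4419 × 3.5 = 83.51 kips (transverse, base value).
(i) R_nwl + R_nwt = 393.7 kips; (ii) 0.85 R_nwl + 1.5 R_nwt = 388.9 kips.
R_n = max = 393.7 kips [governs: (i)]; R_n/Ω = 196.9 kips.

R_n/Ω ≈ 197 kips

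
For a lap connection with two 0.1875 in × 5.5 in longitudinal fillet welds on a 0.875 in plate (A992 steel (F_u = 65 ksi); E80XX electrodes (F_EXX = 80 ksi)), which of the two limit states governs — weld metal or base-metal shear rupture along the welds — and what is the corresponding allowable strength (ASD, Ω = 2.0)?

t_e = 0.707 × 0.1875 = 0.1326 in; L = 11 in.
Weld metal: R_n/Ω = (1/2.0) × 0.6 × 80 × 0.1326 × 11 = 35 kip.
Base metal (shear rupture): R_n/Ω = (1/2.0) × 0.6 × 65 × 0.875 × 11 = 187.7 kip.
Governing: weld metal.

R_n/Ω ≈ 35 kip (weld metal governs)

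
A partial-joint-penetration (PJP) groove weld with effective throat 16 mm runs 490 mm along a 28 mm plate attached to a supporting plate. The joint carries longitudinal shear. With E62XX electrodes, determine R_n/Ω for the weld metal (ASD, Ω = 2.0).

R_n/Ω ≈ 1460 kN

E62XX → F_EXX = 620 MPa.
Effective throat (given) t_e = 16 mm.
A_we = 16 × 490 = 7840 mm².
F_nw = 0.6 F_EXX = 372 MPa.
R_n/Ω = (372 × 7840) / 2.0 × 10⁻³ = 1458 kN.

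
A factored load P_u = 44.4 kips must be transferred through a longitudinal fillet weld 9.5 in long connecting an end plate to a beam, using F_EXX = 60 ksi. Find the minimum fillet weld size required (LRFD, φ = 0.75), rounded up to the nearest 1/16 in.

Total weld length L = 9.5 in.
Required throat t_e = P_u / (φ × 0.6 F_EXX × L) = 44.4 / (0.75 × 0.6 × 60 × 9.5) = 0.1731 in.
Required leg w = t_e / 0.707 = 0.2448 in → use 1/4 in.

w = 1/4 in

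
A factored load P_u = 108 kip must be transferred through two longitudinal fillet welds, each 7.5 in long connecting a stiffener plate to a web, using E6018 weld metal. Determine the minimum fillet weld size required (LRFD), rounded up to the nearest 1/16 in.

E60XX → F_EXX = 60 ksi.
Total weld length L = 15 in.
Required throat t_e = P_u / (φ × 0.6 F_EXX × L) = 108 / (0.75 × 0.6 × 60 × 15) = 0.2667 in.
Required leg w = t_e / 0.707 = 0.3772 in → use 7/16 in.

w = 7/16 in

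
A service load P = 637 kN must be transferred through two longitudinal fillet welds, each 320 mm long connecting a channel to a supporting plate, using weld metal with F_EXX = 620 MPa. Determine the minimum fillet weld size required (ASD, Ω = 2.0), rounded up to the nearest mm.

w = 8 mm

Total weld length L = 640 mm.
Required throat t_e = P × Ω / (0.6 F_EXX × L) = 637 × 2.0 / (0.6 × 620 × 640 × 10⁻³) = 5.351 mm.
Required leg w = t_e / 0.707 = 7.569 mm → use 8 mm.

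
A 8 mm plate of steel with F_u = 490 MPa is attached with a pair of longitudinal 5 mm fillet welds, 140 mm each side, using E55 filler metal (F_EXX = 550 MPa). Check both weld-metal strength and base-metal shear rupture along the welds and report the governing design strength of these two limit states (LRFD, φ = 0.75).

φR_n ≈ 245 kN (weld metal governs)

t_e = 0.707 × 5 = 3.535 mm; L = 280 mm.
Weld metal: φR_n = 0.75 × 0.6 × 550 × 3.535 × 280 × 10⁻³ = 245 kN.
Base metal (shear rupture): φR_n = 0.75 × 0.6 × 490 × 8 × 280 × 10⁻³ = 493.9 kN.
Governing: weld metal.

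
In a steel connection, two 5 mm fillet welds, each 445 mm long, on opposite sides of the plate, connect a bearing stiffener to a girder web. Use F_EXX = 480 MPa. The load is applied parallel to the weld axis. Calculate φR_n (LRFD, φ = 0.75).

φR_n ≈ 680 kN

Effective throat t_e = 0.707 × 5 = 3.535 mm.
Total length L = 890 mm; A_we = 3.535 × 890 = 3146 mm².
F_nw = 0.6 F_EXX = 0.6 × 480 = 288 MPa.
φR_n = 0.75 × 288 × 3146 × 10⁻³ = 679.6 kN.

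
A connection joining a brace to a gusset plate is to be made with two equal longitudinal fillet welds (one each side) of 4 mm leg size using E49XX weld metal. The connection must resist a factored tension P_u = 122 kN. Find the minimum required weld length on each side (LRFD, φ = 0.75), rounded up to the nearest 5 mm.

E49XX → F_EXX = 490 MPa.
Throat t_e = 0.707 × 4 = 2.828 mm.
φr_n = 0.75 × 0.6 × 490 × 2.828 × 10⁻³ = 0.6236 kN/mm.
L_req = P_u / φr_n = 122 / 0.6236 = 195.6 mm total.
Per side: 195.6 / 2 = 97.82 mm.
Round up → use L = 100 mm on each side.

L = 100 mm on each side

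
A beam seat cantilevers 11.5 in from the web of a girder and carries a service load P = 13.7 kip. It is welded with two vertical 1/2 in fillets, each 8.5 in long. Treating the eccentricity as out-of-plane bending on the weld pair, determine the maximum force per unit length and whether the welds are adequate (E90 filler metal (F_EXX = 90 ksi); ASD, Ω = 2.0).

f_max ≈ 6.59 kip/in; adequate

L_w = 2 × 8.5 = 17 in; section modulus (unit throat) S = 2 × L²/6 = 24.08 in².
Direct shear f_v = P/L_w = 13.7/17 = 0.8059 kip/in.
Moment M = P × e = 13.7 × 11.5 = 157.55 kip·in; bending f_b = M/S = 6.542 kip/in.
f_max = √(f_v² + f_b²) = √(0.8059² + 6.542²) = 6.591 kip/in.
r_n/Ω = (1/2.0) × 0.6 × 90 × (0.707 × 0.5) = 9.544 kip/in → adequate.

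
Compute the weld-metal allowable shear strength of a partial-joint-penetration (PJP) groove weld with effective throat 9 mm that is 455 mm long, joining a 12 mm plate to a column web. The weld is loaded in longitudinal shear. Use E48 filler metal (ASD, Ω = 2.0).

R_n/Ω ≈ 590 kN

E48XX → F_EXX = 480 MPa.
Effective throat (given) t_e = 9 mm.
A_we = 9 × 455 = 4095 mm².
F_nw = 0.6 F_EXX = 288 MPa.
R_n/Ω = (288 × 4095) / 2.0 × 10⁻³ = 589.7 kN.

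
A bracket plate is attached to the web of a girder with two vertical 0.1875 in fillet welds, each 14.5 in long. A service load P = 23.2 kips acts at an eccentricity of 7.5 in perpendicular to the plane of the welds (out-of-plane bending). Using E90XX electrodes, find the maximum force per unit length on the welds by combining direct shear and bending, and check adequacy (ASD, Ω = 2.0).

E90XX → F_EXX = 90 ksi.
L_w = 2 × 14.5 = 29 in; section modulus (unit throat) S = 2 × L²/6 = 70.08 in².
Direct shear f_v = P/L_w = 23.2/29 = 0.8 kip/in.
Moment M = P × e = 23.2 × 7.5 = 174 kip·in; bending f_b = M/S = 2.483 kip/in.
f_max = √(f_v² + f_b²) = √(0.8² + 2.483²) = 2.608 kip/in.
r_n/Ω = (1/2.0) × 0.6 × 90 × (0.707 × 0.1875) = 3.579 kip/in → adequate.

f_max ≈ 2.61 kip/in; adequate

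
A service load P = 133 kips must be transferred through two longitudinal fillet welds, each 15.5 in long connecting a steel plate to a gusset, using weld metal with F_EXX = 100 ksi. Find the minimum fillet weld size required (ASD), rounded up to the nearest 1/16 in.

w = 1/4 in

Total weld length L = 31 in.
Required throat t_e = P × Ω / (0.6 F_EXX × L) = 133 × 2.0 / (0.6 × 100 × 31) = 0.143 in.
Required leg w = t_e / 0.707 = 0.2023 in → use 1/4 in.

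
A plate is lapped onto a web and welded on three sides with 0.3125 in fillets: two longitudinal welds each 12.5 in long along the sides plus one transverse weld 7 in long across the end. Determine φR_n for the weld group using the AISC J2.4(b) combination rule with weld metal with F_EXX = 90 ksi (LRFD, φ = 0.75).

t_e = 0.707 × 0.3125 = 0.2209 in.
R_nwl = 0.6 × 90 × 0.2209 × 25 = 298.3 kip (longitudinal, 2 welds).
R_nwt = 0.6 × 90 × 0.2209 × 7 = 83.51 kip (transverse, base value).
(i) R_nwl + R_nwt = 381.8 kip; (ii) 0.85 R_nwl + 1.5 R_nwt = 378.8 kip.
R_n = max = 381.8 kip [governs: (i)]; φR_n = 286.3 kip.

φR_n ≈ 286 kip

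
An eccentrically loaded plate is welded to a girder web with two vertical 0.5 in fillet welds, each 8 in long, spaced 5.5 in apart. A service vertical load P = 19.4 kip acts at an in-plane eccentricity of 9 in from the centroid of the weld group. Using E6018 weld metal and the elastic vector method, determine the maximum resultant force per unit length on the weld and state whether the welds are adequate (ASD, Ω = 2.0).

f_max ≈ 4.9 kip/in; adequate

E60XX → F_EXX = 60 ksi.
Total weld length L_w = 16 in. Treat welds as unit-width lines.
Polar moment about centroid: J = 2[d³/12 + d(b/2)²] = 2[8³/12 + 8×2.75²] = 206.3 in³.
Direct shear f_v = P/L_w = 19.4 / 16 = 1.212 kip/in (vertical).
Torsion M = P·e = 19.4 × 9 = 174.6 kip·in.
Critical point at (x, y) = (2.75, 4) from centroid. f_tx = M·y/J = 3.385 kip/in; f_ty = M·x/J = 2.327 kip/in.
Resultant f_max = √[f_tx² + (f_v + f_ty)²] = √[3.385² + (1.212 + 2.327)²] = 4.897 kip/in.
Capacity per unit length: r_n/Ω = (1/2.0) × 0.6 × 60 × (0.707 × 0.5) = 6.363 kip/in.
4.897 ≤ 6.363 → adequate.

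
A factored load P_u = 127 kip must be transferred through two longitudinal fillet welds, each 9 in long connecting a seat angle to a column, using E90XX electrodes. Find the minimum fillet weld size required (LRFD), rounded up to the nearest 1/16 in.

E90XX → F_EXX = 90 ksi.
Total weld length L = 18 in.
Required throat t_e = P_u / (φ × 0.6 F_EXX × L) = 127 / (0.75 × 0.6 × 90 × 18) = 0.1742 in.
Required leg w = t_e / 0.707 = 0.2464 in → use 1/4 in.

w = 1/4 in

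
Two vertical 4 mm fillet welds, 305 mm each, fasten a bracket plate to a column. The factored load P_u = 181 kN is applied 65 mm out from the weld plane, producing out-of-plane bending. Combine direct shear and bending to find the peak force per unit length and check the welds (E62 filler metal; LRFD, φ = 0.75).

E62XX → F_EXX = 620 MPa.
L_w = 2 × 305 = 610 mm; section modulus (unit throat) S = 2 × L²/6 = 31010 mm².
Direct shear f_v = P/L_w = 181×10³/610 = 296.7 N/mm.
Moment M = P × e = 181×10³ × 65 = 11765000 N·mm; bending f_b = M/S = 379.4 N/mm.
f_max = √(f_v² + f_b²) = √(296.7² + 379.4²) = 481.7 N/mm.
φr_n = 0.75 × 0.6 × 620 × (0.707 × 4) = 789 N/mm → adequate.

f_max ≈ 482 N/mm; adequate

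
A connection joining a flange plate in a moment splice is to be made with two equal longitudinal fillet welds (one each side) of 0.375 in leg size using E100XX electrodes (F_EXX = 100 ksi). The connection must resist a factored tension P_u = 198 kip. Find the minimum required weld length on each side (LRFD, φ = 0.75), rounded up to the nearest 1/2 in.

Throat t_e = 0.707 × 0.375 = 0.2651 in.
φr_n = 0.75 × 0.6 × 100 × 0.2651 = 11.93 kip/in.
L_req = P_u / φr_n = 198 / 11.93 = 16.6 in total.
Per side: 16.6 / 2 = 8.298 in.
Round up → use L = 8.5 in on each side.

L = 8.5 in on each side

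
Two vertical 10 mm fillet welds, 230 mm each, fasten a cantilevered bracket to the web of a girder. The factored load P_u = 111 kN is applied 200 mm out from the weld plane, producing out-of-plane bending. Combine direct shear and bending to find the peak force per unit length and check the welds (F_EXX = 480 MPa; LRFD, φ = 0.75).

L_w = 2 × 230 = 460 mm; section modulus (unit throat) S = 2 × L²/6 = 17630 mm².
Direct shear f_v = P/L_w = 111×10³/460 = 241.3 N/mm.
Moment M = P × e = 111×10³ × 200 = 22200000 N·mm; bending f_b = M/S = 1259 N/mm.
f_max = √(f_v² + f_b²) = √(241.3² + 1259²) = 1282 N/mm.
φr_n = 0.75 × 0.6 × 480 × (0.707 × 10) = 1527 N/mm → adequate.

f_max ≈ 1280 N/mm; adequate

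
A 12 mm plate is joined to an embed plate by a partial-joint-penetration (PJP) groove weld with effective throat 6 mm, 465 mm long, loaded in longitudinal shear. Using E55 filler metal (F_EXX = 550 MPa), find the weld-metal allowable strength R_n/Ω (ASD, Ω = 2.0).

Effective throat (given) t_e = 6 mm.
A_we = 6 × 465 = 2790 mm².
F_nw = 0.6 F_EXX = 330 MPa.
R_n/Ω = (330 × 2790) / 2.0 × 10⁻³ = 460.4 kN.

R_n/Ω ≈ 460 kN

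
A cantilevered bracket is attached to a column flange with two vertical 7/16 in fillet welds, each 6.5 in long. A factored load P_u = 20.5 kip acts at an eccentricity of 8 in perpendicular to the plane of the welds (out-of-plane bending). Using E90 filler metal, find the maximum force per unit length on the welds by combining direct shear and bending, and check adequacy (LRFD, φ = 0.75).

f_max ≈ 11.8 kip/in; adequate

E90XX → F_EXX = 90 ksi.
L_w = 2 × 6.5 = 13 in; section modulus (unit throat) S = 2 × L²/6 = 14.08 in².
Direct shear f_v = P/L_w = 20.5/13 = 1.577 kip/in.
Moment M = P × e = 20.5 × 8 = 164 kip·in; bending f_b = M/S = 11.64 kip/in.
f_max = √(f_v² + f_b²) = √(1.577² + 11.64²) = 11.75 kip/in.
φr_n = 0.75 × 0.6 × 90 × (0.707 × 0.4375) = 12.53 kip/in → adequate.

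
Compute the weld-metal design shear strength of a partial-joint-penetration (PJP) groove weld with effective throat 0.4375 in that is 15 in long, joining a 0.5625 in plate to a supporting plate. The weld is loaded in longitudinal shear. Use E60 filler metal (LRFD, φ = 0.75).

E60XX → F_EXX = 60 ksi.
Effective throat (given) t_e = 0.4375 in.
A_we = 0.4375 × 15 = 6.562 in².
F_nw = 0.6 F_EXX = 36 ksi.
φR_n = 0.75 × 36 × 6.562 = 177.2 kip.

φR_n ≈ 177 kip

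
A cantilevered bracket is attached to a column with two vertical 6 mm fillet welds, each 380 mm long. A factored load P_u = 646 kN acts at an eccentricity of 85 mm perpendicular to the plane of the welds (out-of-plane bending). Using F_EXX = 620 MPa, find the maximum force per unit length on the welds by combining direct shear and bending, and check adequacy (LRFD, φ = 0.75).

L_w = 2 × 380 = 760 mm; section modulus (unit throat) S = 2 × L²/6 = 48130 mm².
Direct shear f_v = P/L_w = 646×10³/760 = 850 N/mm.
Moment M = P × e = 646×10³ × 85 = 54910000 N·mm; bending f_b = M/S = 1141 N/mm.
f_max = √(f_v² + f_b²) = √(850² + 1141²) = 1423 N/mm.
φr_n = 0.75 × 0.6 × 620 × (0.707 × 6) = 1184 N/mm → NOT adequate.

f_max ≈ 1420 N/mm; NOT adequate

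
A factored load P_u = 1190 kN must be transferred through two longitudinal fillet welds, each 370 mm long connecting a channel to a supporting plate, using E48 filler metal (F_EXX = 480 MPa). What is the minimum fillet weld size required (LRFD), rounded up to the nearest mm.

Total weld length L = 740 mm.
Required throat t_e = P_u / (φ × 0.6 F_EXX × L) = 1190 / (0.75 × 0.6 × 480 × 740 × 10⁻³) = 7.445 mm.
Required leg w = t_e / 0.707 = 10.53 mm → use 11 mm.

w = 11 mm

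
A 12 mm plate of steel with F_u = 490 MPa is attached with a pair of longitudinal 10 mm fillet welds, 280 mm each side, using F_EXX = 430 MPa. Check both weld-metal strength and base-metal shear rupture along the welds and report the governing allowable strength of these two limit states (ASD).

R_n/Ω ≈ 511 kN (weld metal governs)

t_e = 0.707 × 10 = 7.07 mm; L = 560 mm.
Weld metal: R_n/Ω = (1/2.0) × 0.6 × 430 × 7.07 × 560 × 10⁻³ = 510.7 kN.
Base metal (shear rupture): R_n/Ω = (1/2.0) × 0.6 × 490 × 12 × 560 × 10⁻³ = 987.8 kN.
Governing: weld metal.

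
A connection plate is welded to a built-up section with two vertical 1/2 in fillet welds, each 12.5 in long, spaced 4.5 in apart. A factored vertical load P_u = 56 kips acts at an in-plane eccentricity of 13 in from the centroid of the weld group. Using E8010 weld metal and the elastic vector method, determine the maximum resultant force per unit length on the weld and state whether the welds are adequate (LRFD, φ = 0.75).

f_max ≈ 11.6 kip/in; adequate

E80XX → F_EXX = 80 ksi.
Total weld length L_w = 25 in. Treat welds as unit-width lines.
Polar moment about centroid: J = 2[d³/12 + d(b/2)²] = 2[12.5³/12 + 12.5×2.25²] = 452.1 in³.
Direct shear f_v = P/L_w = 56 / 25 = 2.24 kip/in (vertical).
Torsion M = P·e = 56 × 13 = 728 kip·in.
Critical point at (x, y) = (2.25, 6.25) from centroid. f_tx = M·y/J = 10.06 kip/in; f_ty = M·x/J = 3.623 kip/in.
Resultant f_max = √[f_tx² + (f_v + f_ty)²] = √[10.06² + (2.24 + 3.623)²] = 11.65 kip/in.
Capacity per unit length: φr_n = 0.75 × 0.6 × 80 × (0.707 × 0.5) = 12.73 kip/in.
11.65 ≤ 12.73 → adequate.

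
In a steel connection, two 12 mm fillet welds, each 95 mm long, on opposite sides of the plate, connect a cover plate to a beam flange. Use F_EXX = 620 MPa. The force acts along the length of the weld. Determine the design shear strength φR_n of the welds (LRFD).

φR_n ≈ 450 kN

Effective throat t_e = 0.707 × 12 = 8.484 mm.
Total length L = 190 mm; A_we = 8.484 × 190 = 1612 mm².
F_nw = 0.6 F_EXX = 0.6 × 620 = 372 MPa.
φR_n = 0.75 × 372 × 1612 × 10⁻³ = 449.7 kN.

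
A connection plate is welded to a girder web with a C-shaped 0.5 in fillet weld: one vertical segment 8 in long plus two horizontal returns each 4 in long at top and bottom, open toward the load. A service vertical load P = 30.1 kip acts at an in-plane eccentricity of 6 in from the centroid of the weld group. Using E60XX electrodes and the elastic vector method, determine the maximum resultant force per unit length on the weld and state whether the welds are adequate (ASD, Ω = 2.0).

E60XX → F_EXX = 60 ksi.
Total weld length L_w = 16 in. Treat welds as unit-width lines.
Centroid: x̄ = 2×4×2 / 16 = 1 in from the vertical weld.
Polar moment about centroid: J = I_x + I_y = [8³/12 + 2×4×4²] + [8×1² + 2(4³/12 + 4×1²)] = 197.3 in³.
Direct shear f_v = P/L_w = 30.1 / 16 = 1.881 kip/in (vertical).
Torsion M = P·e = 30.1 × 6 = 180.6 kip·in.
Critical point at (x, y) = (3, 4) from centroid. f_tx = M·y/J = 3.661 kip/in; f_ty = M·x/J = 2.746 kip/in.
Resultant f_max = √[f_tx² + (f_v + f_ty)²] = √[3.661² + (1.881 + 2.746)²] = 5.9 kip/in.
Capacity per unit length: r_n/Ω = (1/2.0) × 0.6 × 60 × (0.707 × 0.5) = 6.363 kip/in.
5.9 ≤ 6.363 → adequate.

f_max ≈ 5.9 kip/in; adequate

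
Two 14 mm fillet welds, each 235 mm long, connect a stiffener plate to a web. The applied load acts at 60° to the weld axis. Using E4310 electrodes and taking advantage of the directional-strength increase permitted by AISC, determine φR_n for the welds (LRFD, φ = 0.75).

φR_n ≈ 1260 kN

E43XX → F_EXX = 430 MPa.
t_e = 0.707 × 14 = 9.898 mm; A_we = 9.898 × 470 = 4652 mm².
Directional factor: 1.0 + 0.5 sin^1.5(60°) = 1.403.
F_nw = 0.6 × 430 × 1.403 = 362 MPa.
φR_n = 0.75 × 362 × 4652 × 10⁻³ = 1263 kN.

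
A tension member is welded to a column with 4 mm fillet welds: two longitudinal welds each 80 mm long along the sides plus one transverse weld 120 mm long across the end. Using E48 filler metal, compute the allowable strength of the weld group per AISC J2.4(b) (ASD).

R_n/Ω ≈ 129 kN

E48XX → F_EXX = 480 MPa.
t_e = 0.707 × 4 = 2.828 mm.
R_nwl = 0.6 × 480 × 2.828 × 160 × 10⁻³ = 130.3 kN (longitudinal, 2 welds).
R_nwt = 0.6 × 480 × 2.828 × 120 × 10⁻³ = 97.74 kN (transverse, base value).
(i) R_nwl + R_nwt = 228 kN; (ii) 0.85 R_nwl + 1.5 R_nwt = 257.4 kN.
R_n = max = 257.4 kN [governs: (ii)]; R_n/Ω = 128.7 kN.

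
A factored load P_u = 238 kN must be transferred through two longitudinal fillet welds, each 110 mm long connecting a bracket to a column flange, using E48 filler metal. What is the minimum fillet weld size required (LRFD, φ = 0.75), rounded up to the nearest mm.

w = 8 mm

E48XX → F_EXX = 480 MPa.
Total weld length L = 220 mm.
Required throat t_e = P_u / (φ × 0.6 F_EXX × L) = 238 / (0.75 × 0.6 × 480 × 220 × 10⁻³) = 5.008 mm.
Required leg w = t_e / 0.707 = 7.084 mm → use 8 mm.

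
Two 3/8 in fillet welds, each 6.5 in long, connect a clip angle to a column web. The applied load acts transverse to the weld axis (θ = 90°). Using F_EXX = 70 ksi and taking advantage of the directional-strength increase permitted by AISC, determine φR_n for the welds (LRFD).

t_e = 0.707 × 0.375 = 0.2651 in; A_we = 0.2651 × 13 = 3.447 in².
Directional factor: 1.0 + 0.5 sin^1.5(90°) = 1.5.
F_nw = 0.6 × 70 × 1.5 = 63 ksi.
φR_n = 0.75 × 63 × 3.447 = 162.9 kips.

φR_n ≈ 163 kips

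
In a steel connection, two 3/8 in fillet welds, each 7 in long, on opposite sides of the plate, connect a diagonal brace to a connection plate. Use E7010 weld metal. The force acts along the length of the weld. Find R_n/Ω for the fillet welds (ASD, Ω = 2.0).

E70XX → F_EXX = 70 ksi.
Effective throat t_e = 0.707 × 0.375 = 0.2651 in.
Total length L = 14 in; A_we = 0.2651 × 14 = 3.712 in².
F_nw = 0.6 F_EXX = 0.6 × 70 = 42 ksi.
R_n = 42 × 3.712 = 155.9 kips; R_n/Ω = 155.9/2.0 = 77.95 kips.

R_n/Ω ≈ 77.9 kips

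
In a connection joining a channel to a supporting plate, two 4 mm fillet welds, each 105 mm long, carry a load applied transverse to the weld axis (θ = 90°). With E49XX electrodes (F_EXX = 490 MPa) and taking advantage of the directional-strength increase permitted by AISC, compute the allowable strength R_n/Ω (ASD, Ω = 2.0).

R_n/Ω ≈ 131 kN

t_e = 0.707 × 4 = 2.828 mm; A_we = 2.828 × 210 = 593.9 mm².
Directional factor: 1.0 + 0.5 sin^1.5(90°) = 1.5.
F_nw = 0.6 × 490 × 1.5 = 441 MPa.
R_n/Ω = (441 × 593.9) / 2.0 × 10⁻³ = 131 kN.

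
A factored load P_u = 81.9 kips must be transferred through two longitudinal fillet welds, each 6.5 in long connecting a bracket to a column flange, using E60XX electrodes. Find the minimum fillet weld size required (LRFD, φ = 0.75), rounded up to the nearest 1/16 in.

E60XX → F_EXX = 60 ksi.
Total weld length L = 13 in.
Required throat t_e = P_u / (φ × 0.6 F_EXX × L) = 81.9 / (0.75 × 0.6 × 60 × 13) = 0.2333 in.
Required leg w = t_e / 0.707 = 0.33 in → use 3/8 in.

w = 3/8 in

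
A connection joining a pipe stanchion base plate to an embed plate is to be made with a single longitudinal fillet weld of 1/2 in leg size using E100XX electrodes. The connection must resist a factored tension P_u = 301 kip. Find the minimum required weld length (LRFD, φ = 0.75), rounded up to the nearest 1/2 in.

E100XX → F_EXX = 100 ksi.
Throat t_e = 0.707 × 0.5 = 0.3535 in.
φr_n = 0.75 × 0.6 × 100 × 0.3535 = 15.91 kip/in.
L_req = P_u / φr_n = 301 / 15.91 = 18.92 in total.
Round up → use L = 19 in.

L = 19 in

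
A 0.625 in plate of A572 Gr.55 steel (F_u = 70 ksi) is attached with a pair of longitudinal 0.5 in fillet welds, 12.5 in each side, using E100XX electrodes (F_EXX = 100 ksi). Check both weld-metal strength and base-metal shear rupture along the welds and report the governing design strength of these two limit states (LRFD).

φR_n ≈ 398 kip (weld metal governs)

t_e = 0.707 × 0.5 = 0.3535 in; L = 25 in.
Weld metal: φR_n = 0.75 × 0.6 × 100 × 0.3535 × 25 = 397.7 kip.
Base metal (shear rupture): φR_n = 0.75 × 0.6 × 70 × 0.625 × 25 = 492.2 kip.
Governing: weld metal.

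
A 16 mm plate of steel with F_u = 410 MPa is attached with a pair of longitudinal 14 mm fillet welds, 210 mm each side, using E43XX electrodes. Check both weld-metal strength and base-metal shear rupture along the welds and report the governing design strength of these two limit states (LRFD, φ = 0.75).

E43XX → F_EXX = 430 MPa.
t_e = 0.707 × 14 = 9.898 mm; L = 420 mm.
Weld metal: φR_n = 0.75 × 0.6 × 430 × 9.898 × 420 × 10⁻³ = 804.4 kN.
Base metal (shear rupture): φR_n = 0.75 × 0.6 × 410 × 16 × 420 × 10⁻³ = 1240 kN.
Governing: weld metal.

φR_n ≈ 804 kN (weld metal governs)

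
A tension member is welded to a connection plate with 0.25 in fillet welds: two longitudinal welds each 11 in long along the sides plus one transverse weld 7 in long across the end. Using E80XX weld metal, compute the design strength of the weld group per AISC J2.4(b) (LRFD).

E80XX → F_EXX = 80 ksi.
t_e = 0.707 × 0.25 = 0.1767 in.
R_nwl = 0.6 × 80 × 0.1767 × 22 = 186.6 kip (longitudinal, 2 welds).
R_nwt = 0.6 × 80 × 0.1767 × 7 = 59.39 kip (transverse, base value).
(i) R_nwl + R_nwt = 246 kip; (ii) 0.85 R_nwl + 1.5 R_nwt = 247.7 kip.
R_n = max = 247.7 kip [governs: (ii)]; φR_n = 185.8 kip.

φR_n ≈ 186 kip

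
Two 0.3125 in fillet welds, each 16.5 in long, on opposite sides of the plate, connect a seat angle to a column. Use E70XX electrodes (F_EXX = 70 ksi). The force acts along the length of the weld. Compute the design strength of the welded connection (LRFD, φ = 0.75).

φR_n ≈ 230 kip

Effective throat t_e = 0.707 × 0.3125 = 0.2209 in.
Total length L = 33 in; A_we = 0.2209 × 33 = 7.291 in².
F_nw = 0.6 F_EXX = 0.6 × 70 = 42 ksi.
φR_n = 0.75 × 42 × 7.291 = 229.7 kip.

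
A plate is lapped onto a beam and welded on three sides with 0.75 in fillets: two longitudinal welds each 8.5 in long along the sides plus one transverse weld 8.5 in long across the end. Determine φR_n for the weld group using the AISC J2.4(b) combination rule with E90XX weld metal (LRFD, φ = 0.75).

E90XX → F_EXX = 90 ksi.
t_e = 0.707 × 0.75 = 0.5302 in.
R_nwl = 0.6 × 90 × 0.5302 × 17 = 486.8 kips (longitudinal, 2 welds).
R_nwt = 0.6 × 90 × 0.5302 × 8.5 = 243.4 kips (transverse, base value).
(i) R_nwl + R_nwt = 730.2 kips; (ii) 0.85 R_nwl + 1.5 R_nwt = 778.8 kips.
R_n = max = 778.8 kips [governs: (ii)]; φR_n = 584.1 kips.

φR_n ≈ 584 kips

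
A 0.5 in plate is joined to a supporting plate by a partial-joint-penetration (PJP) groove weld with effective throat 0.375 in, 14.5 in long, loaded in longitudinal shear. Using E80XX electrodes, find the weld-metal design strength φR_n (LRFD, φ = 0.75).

φR_n ≈ 196 kip

E80XX → F_EXX = 80 ksi.
Effective throat (given) t_e = 0.375 in.
A_we = 0.375 × 14.5 = 5.438 in².
F_nw = 0.6 F_EXX = 48 ksi.
φR_n = 0.75 × 48 × 5.438 = 195.8 kip.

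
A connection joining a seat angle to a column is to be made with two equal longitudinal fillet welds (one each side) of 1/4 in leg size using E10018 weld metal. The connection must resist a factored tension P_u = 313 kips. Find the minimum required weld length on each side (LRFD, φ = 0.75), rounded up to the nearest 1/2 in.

L = 20 in on each side

E100XX → F_EXX = 100 ksi.
Throat t_e = 0.707 × 0.25 = 0.1767 in.
φr_n = 0.75 × 0.6 × 100 × 0.1767 = 7.954 kips/in.
L_req = P_u / φr_n = 313 / 7.954 = 39.35 in total.
Per side: 39.35 / 2 = 19.68 in.
Round up → use L = 20 in on each side.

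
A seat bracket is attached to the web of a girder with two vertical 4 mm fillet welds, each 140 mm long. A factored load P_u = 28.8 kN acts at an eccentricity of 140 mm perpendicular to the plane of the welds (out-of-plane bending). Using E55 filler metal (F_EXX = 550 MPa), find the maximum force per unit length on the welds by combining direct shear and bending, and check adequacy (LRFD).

L_w = 2 × 140 = 280 mm; section modulus (unit throat) S = 2 × L²/6 = 6533 mm².
Direct shear f_v = P/L_w = 28.8×10³/280 = 102.9 N/mm.
Moment M = P × e = 28.8×10³ × 140 = 4032000 N·mm; bending f_b = M/S = 617.1 N/mm.
f_max = √(f_v² + f_b²) = √(102.9² + 617.1²) = 625.7 N/mm.
φr_n = 0.75 × 0.6 × 550 × (0.707 × 4) = 699.9 N/mm → adequate.

f_max ≈ 626 N/mm; adequate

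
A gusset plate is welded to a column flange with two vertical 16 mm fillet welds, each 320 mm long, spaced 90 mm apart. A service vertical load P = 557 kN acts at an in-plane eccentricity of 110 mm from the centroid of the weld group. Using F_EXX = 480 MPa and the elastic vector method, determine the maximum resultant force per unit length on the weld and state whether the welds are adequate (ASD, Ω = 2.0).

Total weld length L_w = 640 mm. Treat welds as unit-width lines.
Polar moment about centroid: J = 2[d³/12 + d(b/2)²] = 2[320³/12 + 320×45²] = 6757000 mm³.
Direct shear f_v = P/L_w = 557×10³ / 640 = 870.3 N/mm (vertical).
Torsion M = P·e = 557×10³ × 110 = 61270000 N·mm.
Critical point at (x, y) = (45, 160) from centroid. f_tx = M·y/J = 1451 N/mm; f_ty = M·x/J = 408 N/mm.
Resultant f_max = √[f_tx² + (f_v + f_ty)²] = √[1451² + (870.3 + 408)²] = 1934 N/mm.
Capacity per unit length: r_n/Ω = (1/2.0) × 0.6 × 480 × (0.707 × 16) = 1629 N/mm.
1934 > 1629 → NOT adequate.

f_max ≈ 1930 N/mm; NOT adequate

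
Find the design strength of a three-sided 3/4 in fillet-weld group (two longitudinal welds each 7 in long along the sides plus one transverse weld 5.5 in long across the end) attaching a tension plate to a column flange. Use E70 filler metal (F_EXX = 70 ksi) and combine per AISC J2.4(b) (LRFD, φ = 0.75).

t_e = 0.707 × 0.75 = 0.5302 in.
R_nwl = 0.6 × 70 × 0.5302 × 14 = 311.8 kip (longitudinal, 2 welds).
R_nwt = 0.6 × 70 × 0.5302 × 5.5 = 122.5 kip (transverse, base value).
(i) R_nwl + R_nwt = 434.3 kip; (ii) 0.85 R_nwl + 1.5 R_nwt = 448.8 kip.
R_n = max = 448.8 kip [governs: (ii)]; φR_n = 336.6 kip.

φR_n ≈ 337 kip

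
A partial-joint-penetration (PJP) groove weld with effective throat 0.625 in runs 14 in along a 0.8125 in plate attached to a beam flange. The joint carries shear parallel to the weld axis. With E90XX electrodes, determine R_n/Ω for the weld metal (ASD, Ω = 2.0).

E90XX → F_EXX = 90 ksi.
Effective throat (given) t_e = 0.625 in.
A_we = 0.625 × 14 = 8.75 in².
F_nw = 0.6 F_EXX = 54 ksi.
R_n/Ω = (54 × 8.75) / 2.0 = 236.2 kip.

R_n/Ω ≈ 236 kip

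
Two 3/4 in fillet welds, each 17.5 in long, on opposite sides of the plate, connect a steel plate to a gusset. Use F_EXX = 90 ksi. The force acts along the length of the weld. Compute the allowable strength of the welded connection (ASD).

Effective throat t_e = 0.707 × 0.75 = 0.5302 in.
Total length L = 35 in; A_we = 0.5302 × 35 = 18.56 in².
F_nw = 0.6 F_EXX = 0.6 × 90 = 54 ksi.
R_n = 54 × 18.56 = 1002 kip; R_n/Ω = 1002/2.0 = 501.1 kip.

R_n/Ω ≈ 501 kip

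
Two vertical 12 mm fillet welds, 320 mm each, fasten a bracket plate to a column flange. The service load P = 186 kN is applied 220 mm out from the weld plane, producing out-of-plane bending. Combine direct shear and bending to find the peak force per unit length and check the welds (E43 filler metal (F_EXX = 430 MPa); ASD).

f_max ≈ 1230 N/mm; NOT adequate

L_w = 2 × 320 = 640 mm; section modulus (unit throat) S = 2 × L²/6 = 34130 mm².
Direct shear f_v = P/L_w = 186×10³/640 = 290.6 N/mm.
Moment M = P × e = 186×10³ × 220 = 40920000 N·mm; bending f_b = M/S = 1199 N/mm.
f_max = √(f_v² + f_b²) = √(290.6² + 1199²) = 1234 N/mm.
r_n/Ω = (1/2.0) × 0.6 × 430 × (0.707 × 12) = 1094 N/mm → NOT adequate.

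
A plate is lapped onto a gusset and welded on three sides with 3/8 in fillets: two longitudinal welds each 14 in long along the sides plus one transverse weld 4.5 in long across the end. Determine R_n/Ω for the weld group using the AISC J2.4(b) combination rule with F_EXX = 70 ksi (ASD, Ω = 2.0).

t_e = 0.707 × 0.375 = 0.2651 in.
R_nwl = 0.6 × 70 × 0.2651 × 28 = 311.8 kips (longitudinal, 2 welds).
R_nwt = 0.6 × 70 × 0.2651 × 4.5 = 50.11 kips (transverse, base value).
(i) R_nwl + R_nwt = 361.9 kips; (ii) 0.85 R_nwl + 1.5 R_nwt = 340.2 kips.
R_n = max = 361.9 kips [governs: (i)]; R_n/Ω = 180.9 kips.

R_n/Ω ≈ 181 kips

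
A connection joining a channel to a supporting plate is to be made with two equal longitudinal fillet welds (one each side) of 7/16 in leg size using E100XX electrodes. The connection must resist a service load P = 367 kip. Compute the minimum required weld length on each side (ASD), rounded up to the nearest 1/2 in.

E100XX → F_EXX = 100 ksi.
Throat t_e = 0.707 × 0.4375 = 0.3093 in.
r_n/Ω = (0.6 × 100 × 0.3093) / 2.0 = 9.279 kip/in.
L_req = P / (r_n/Ω) = 367 / 9.279 = 39.55 in total.
Per side: 39.55 / 2 = 19.78 in.
Round up → use L = 20 in on each side.

L = 20 in on each side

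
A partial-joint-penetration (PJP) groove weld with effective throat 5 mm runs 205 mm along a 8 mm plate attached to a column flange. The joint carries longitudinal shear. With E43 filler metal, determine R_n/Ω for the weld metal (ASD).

R_n/Ω ≈ 132 kN

E43XX → F_EXX = 430 MPa.
Effective throat (given) t_e = 5 mm.
A_we = 5 × 205 = 1025 mm².
F_nw = 0.6 F_EXX = 258 MPa.
R_n/Ω = (258 × 1025) / 2.0 × 10⁻³ = 132.2 kN.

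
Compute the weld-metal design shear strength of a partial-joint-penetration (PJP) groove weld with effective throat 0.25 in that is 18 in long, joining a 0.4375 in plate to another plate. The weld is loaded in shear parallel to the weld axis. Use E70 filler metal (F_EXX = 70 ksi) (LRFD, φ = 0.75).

φR_n ≈ 142 kips

Effective throat (given) t_e = 0.25 in.
A_we = 0.25 × 18 = 4.5 in².
F_nw = 0.6 F_EXX = 42 ksi.
φR_n = 0.75 × 42 × 4.5 = 141.8 kips.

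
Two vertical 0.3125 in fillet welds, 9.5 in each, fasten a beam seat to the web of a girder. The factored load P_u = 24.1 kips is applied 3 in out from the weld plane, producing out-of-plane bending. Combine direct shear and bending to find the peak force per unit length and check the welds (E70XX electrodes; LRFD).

E70XX → F_EXX = 70 ksi.
L_w = 2 × 9.5 = 19 in; section modulus (unit throat) S = 2 × L²/6 = 30.08 in².
Direct shear f_v = P/L_w = 24.1/19 = 1.268 kip/in.
Moment M = P × e = 24.1 × 3 = 72.3 kip·in; bending f_b = M/S = 2.403 kip/in.
f_max = √(f_v² + f_b²) = √(1.268² + 2.403²) = 2.718 kip/in.
φr_n = 0.75 × 0.6 × 70 × (0.707 × 0.3125) = 6.96 kip/in → adequate.

f_max ≈ 2.72 kip/in; adequate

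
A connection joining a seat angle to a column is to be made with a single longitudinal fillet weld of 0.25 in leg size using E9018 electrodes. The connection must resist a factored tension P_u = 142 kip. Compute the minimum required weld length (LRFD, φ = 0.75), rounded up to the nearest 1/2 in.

L = 20 in

E90XX → F_EXX = 90 ksi.
Throat t_e = 0.707 × 0.25 = 0.1767 in.
φr_n = 0.75 × 0.6 × 90 × 0.1767 = 7.158 kip/in.
L_req = P_u / φr_n = 142 / 7.158 = 19.84 in total.
Round up → use L = 20 in.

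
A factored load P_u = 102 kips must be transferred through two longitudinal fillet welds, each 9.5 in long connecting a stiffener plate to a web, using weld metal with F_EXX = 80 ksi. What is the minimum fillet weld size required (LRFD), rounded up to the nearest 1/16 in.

Total weld length L = 19 in.
Required throat t_e = P_u / (φ × 0.6 F_EXX × L) = 102 / (0.75 × 0.6 × 80 × 19) = 0.1491 in.
Required leg w = t_e / 0.707 = 0.2109 in → use 1/4 in.

w = 1/4 in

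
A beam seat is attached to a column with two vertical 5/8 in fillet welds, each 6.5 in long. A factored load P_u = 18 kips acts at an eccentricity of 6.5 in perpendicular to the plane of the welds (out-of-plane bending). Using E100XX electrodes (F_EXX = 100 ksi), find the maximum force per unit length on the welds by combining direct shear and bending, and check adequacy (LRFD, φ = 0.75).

f_max ≈ 8.42 kip/in; adequate

L_w = 2 × 6.5 = 13 in; section modulus (unit throat) S = 2 × L²/6 = 14.08 in².
Direct shear f_v = P/L_w = 18/13 = 1.385 kip/in.
Moment M = P × e = 18 × 6.5 = 117 kip·in; bending f_b = M/S = 8.308 kip/in.
f_max = √(f_v² + f_b²) = √(1.385² + 8.308²) = 8.422 kip/in.
φr_n = 0.75 × 0.6 × 100 × (0.707 × 0.625) = 19.88 kip/in → adequate.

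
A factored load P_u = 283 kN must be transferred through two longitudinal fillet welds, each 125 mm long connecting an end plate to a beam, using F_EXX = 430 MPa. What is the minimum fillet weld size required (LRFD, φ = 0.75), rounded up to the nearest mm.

w = 9 mm

Total weld length L = 250 mm.
Required throat t_e = P_u / (φ × 0.6 F_EXX × L) = 283 / (0.75 × 0.6 × 430 × 250 × 10⁻³) = 5.85 mm.
Required leg w = t_e / 0.707 = 8.275 mm → use 9 mm.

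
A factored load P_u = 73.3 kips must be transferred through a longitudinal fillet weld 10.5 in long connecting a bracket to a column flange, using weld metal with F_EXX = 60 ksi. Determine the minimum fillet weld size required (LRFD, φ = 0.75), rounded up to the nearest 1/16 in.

w = 3/8 in

Total weld length L = 10.5 in.
Required throat t_e = P_u / (φ × 0.6 F_EXX × L) = 73.3 / (0.75 × 0.6 × 60 × 10.5) = 0.2586 in.
Required leg w = t_e / 0.707 = 0.3657 in → use 3/8 in.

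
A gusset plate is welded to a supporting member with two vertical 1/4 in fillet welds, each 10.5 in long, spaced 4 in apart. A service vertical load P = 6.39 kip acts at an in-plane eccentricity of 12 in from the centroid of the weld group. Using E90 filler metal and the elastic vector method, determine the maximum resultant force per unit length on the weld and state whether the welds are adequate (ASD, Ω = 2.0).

E90XX → F_EXX = 90 ksi.
Total weld length L_w = 21 in. Treat welds as unit-width lines.
Polar moment about centroid: J = 2[d³/12 + d(b/2)²] = 2[10.5³/12 + 10.5×2²] = 276.9 in³.
Direct shear f_v = P/L_w = 6.39 / 21 = 0.3043 kip/in (vertical).
Torsion M = P·e = 6.39 × 12 = 76.68 kip·in.
Critical point at (x, y) = (2, 5.25) from centroid. f_tx = M·y/J = 1.454 kip/in; f_ty = M·x/J = 0.5538 kip/in.
Resultant f_max = √[f_tx² + (f_v + f_ty)²] = √[1.454² + (0.3043 + 0.5538)²] = 1.688 kip/in.
Capacity per unit length: r_n/Ω = (1/2.0) × 0.6 × 90 × (0.707 × 0.25) = 4.772 kip/in.
1.688 ≤ 4.772 → adequate.

f_max ≈ 1.69 kip/in; adequate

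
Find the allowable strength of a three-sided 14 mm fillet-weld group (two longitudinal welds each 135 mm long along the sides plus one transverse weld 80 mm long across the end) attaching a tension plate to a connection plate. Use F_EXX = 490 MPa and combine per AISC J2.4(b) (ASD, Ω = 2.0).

R_n/Ω ≈ 509 kN

t_e = 0.707 × 14 = 9.898 mm.
R_nwl = 0.6 × 490 × 9.898 × 270 × 10⁻³ = 785.7 kN (longitudinal, 2 welds).
R_nwt = 0.6 × 490 × 9.898 × 80 × 10⁻³ = 232.8 kN (transverse, base value).
(i) R_nwl + R_nwt = 1019 kN; (ii) 0.85 R_nwl + 1.5 R_nwt = 1017 kN.
R_n = max = 1019 kN [governs: (i)]; R_n/Ω = 509.3 kN.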